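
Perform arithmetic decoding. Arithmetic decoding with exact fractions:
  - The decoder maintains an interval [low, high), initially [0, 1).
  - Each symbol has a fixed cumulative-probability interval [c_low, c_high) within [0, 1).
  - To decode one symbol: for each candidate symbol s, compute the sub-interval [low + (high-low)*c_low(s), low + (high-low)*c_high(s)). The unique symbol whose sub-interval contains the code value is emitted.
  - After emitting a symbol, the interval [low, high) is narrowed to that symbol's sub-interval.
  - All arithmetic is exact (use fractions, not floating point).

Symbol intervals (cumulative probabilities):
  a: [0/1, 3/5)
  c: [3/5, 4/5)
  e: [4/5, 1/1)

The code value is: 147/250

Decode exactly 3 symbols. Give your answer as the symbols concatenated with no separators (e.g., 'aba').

Step 1: interval [0/1, 1/1), width = 1/1 - 0/1 = 1/1
  'a': [0/1 + 1/1*0/1, 0/1 + 1/1*3/5) = [0/1, 3/5) <- contains code 147/250
  'c': [0/1 + 1/1*3/5, 0/1 + 1/1*4/5) = [3/5, 4/5)
  'e': [0/1 + 1/1*4/5, 0/1 + 1/1*1/1) = [4/5, 1/1)
  emit 'a', narrow to [0/1, 3/5)
Step 2: interval [0/1, 3/5), width = 3/5 - 0/1 = 3/5
  'a': [0/1 + 3/5*0/1, 0/1 + 3/5*3/5) = [0/1, 9/25)
  'c': [0/1 + 3/5*3/5, 0/1 + 3/5*4/5) = [9/25, 12/25)
  'e': [0/1 + 3/5*4/5, 0/1 + 3/5*1/1) = [12/25, 3/5) <- contains code 147/250
  emit 'e', narrow to [12/25, 3/5)
Step 3: interval [12/25, 3/5), width = 3/5 - 12/25 = 3/25
  'a': [12/25 + 3/25*0/1, 12/25 + 3/25*3/5) = [12/25, 69/125)
  'c': [12/25 + 3/25*3/5, 12/25 + 3/25*4/5) = [69/125, 72/125)
  'e': [12/25 + 3/25*4/5, 12/25 + 3/25*1/1) = [72/125, 3/5) <- contains code 147/250
  emit 'e', narrow to [72/125, 3/5)

Answer: aee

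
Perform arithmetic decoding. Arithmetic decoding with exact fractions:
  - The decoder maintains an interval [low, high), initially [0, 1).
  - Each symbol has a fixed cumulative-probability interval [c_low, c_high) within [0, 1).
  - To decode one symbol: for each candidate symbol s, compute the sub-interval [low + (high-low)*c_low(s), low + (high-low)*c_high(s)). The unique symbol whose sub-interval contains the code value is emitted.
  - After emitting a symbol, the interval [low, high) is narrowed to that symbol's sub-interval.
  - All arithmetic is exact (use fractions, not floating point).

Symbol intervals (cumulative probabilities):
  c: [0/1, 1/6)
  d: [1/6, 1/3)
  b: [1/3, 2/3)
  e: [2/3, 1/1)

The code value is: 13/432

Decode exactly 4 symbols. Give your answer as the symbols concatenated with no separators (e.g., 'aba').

Answer: cdcb

Derivation:
Step 1: interval [0/1, 1/1), width = 1/1 - 0/1 = 1/1
  'c': [0/1 + 1/1*0/1, 0/1 + 1/1*1/6) = [0/1, 1/6) <- contains code 13/432
  'd': [0/1 + 1/1*1/6, 0/1 + 1/1*1/3) = [1/6, 1/3)
  'b': [0/1 + 1/1*1/3, 0/1 + 1/1*2/3) = [1/3, 2/3)
  'e': [0/1 + 1/1*2/3, 0/1 + 1/1*1/1) = [2/3, 1/1)
  emit 'c', narrow to [0/1, 1/6)
Step 2: interval [0/1, 1/6), width = 1/6 - 0/1 = 1/6
  'c': [0/1 + 1/6*0/1, 0/1 + 1/6*1/6) = [0/1, 1/36)
  'd': [0/1 + 1/6*1/6, 0/1 + 1/6*1/3) = [1/36, 1/18) <- contains code 13/432
  'b': [0/1 + 1/6*1/3, 0/1 + 1/6*2/3) = [1/18, 1/9)
  'e': [0/1 + 1/6*2/3, 0/1 + 1/6*1/1) = [1/9, 1/6)
  emit 'd', narrow to [1/36, 1/18)
Step 3: interval [1/36, 1/18), width = 1/18 - 1/36 = 1/36
  'c': [1/36 + 1/36*0/1, 1/36 + 1/36*1/6) = [1/36, 7/216) <- contains code 13/432
  'd': [1/36 + 1/36*1/6, 1/36 + 1/36*1/3) = [7/216, 1/27)
  'b': [1/36 + 1/36*1/3, 1/36 + 1/36*2/3) = [1/27, 5/108)
  'e': [1/36 + 1/36*2/3, 1/36 + 1/36*1/1) = [5/108, 1/18)
  emit 'c', narrow to [1/36, 7/216)
Step 4: interval [1/36, 7/216), width = 7/216 - 1/36 = 1/216
  'c': [1/36 + 1/216*0/1, 1/36 + 1/216*1/6) = [1/36, 37/1296)
  'd': [1/36 + 1/216*1/6, 1/36 + 1/216*1/3) = [37/1296, 19/648)
  'b': [1/36 + 1/216*1/3, 1/36 + 1/216*2/3) = [19/648, 5/162) <- contains code 13/432
  'e': [1/36 + 1/216*2/3, 1/36 + 1/216*1/1) = [5/162, 7/216)
  emit 'b', narrow to [19/648, 5/162)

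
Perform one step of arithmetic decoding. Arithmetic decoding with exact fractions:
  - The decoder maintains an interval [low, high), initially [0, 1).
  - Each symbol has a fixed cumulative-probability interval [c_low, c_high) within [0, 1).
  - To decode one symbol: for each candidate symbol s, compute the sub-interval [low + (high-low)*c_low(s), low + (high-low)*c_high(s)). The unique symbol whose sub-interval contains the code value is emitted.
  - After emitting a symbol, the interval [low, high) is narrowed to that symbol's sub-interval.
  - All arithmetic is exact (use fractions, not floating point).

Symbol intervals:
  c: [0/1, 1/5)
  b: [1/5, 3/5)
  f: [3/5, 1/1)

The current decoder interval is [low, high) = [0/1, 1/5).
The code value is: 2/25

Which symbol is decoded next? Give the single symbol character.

Interval width = high − low = 1/5 − 0/1 = 1/5
Scaled code = (code − low) / width = (2/25 − 0/1) / 1/5 = 2/5
  c: [0/1, 1/5) 
  b: [1/5, 3/5) ← scaled code falls here ✓
  f: [3/5, 1/1) 

Answer: b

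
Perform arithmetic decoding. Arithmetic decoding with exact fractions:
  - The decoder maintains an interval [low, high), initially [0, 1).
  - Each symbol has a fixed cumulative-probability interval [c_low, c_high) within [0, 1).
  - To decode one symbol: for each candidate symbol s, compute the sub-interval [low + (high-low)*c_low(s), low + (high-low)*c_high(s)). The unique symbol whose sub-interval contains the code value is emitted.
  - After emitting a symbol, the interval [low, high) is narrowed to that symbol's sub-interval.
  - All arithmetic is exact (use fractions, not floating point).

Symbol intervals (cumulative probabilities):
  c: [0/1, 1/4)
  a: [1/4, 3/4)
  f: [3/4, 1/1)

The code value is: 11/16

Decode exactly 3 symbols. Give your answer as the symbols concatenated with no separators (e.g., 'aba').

Answer: afa

Derivation:
Step 1: interval [0/1, 1/1), width = 1/1 - 0/1 = 1/1
  'c': [0/1 + 1/1*0/1, 0/1 + 1/1*1/4) = [0/1, 1/4)
  'a': [0/1 + 1/1*1/4, 0/1 + 1/1*3/4) = [1/4, 3/4) <- contains code 11/16
  'f': [0/1 + 1/1*3/4, 0/1 + 1/1*1/1) = [3/4, 1/1)
  emit 'a', narrow to [1/4, 3/4)
Step 2: interval [1/4, 3/4), width = 3/4 - 1/4 = 1/2
  'c': [1/4 + 1/2*0/1, 1/4 + 1/2*1/4) = [1/4, 3/8)
  'a': [1/4 + 1/2*1/4, 1/4 + 1/2*3/4) = [3/8, 5/8)
  'f': [1/4 + 1/2*3/4, 1/4 + 1/2*1/1) = [5/8, 3/4) <- contains code 11/16
  emit 'f', narrow to [5/8, 3/4)
Step 3: interval [5/8, 3/4), width = 3/4 - 5/8 = 1/8
  'c': [5/8 + 1/8*0/1, 5/8 + 1/8*1/4) = [5/8, 21/32)
  'a': [5/8 + 1/8*1/4, 5/8 + 1/8*3/4) = [21/32, 23/32) <- contains code 11/16
  'f': [5/8 + 1/8*3/4, 5/8 + 1/8*1/1) = [23/32, 3/4)
  emit 'a', narrow to [21/32, 23/32)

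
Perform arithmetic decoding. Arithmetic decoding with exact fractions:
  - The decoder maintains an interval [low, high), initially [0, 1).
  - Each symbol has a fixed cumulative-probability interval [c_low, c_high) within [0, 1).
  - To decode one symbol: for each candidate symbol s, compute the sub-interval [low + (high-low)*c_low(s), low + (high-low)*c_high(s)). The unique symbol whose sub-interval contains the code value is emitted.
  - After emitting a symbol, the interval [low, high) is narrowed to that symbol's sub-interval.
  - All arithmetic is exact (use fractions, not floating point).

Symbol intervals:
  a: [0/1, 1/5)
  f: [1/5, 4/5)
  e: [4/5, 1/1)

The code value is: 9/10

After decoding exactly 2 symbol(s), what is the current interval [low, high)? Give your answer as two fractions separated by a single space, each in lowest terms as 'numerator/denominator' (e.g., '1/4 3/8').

Answer: 21/25 24/25

Derivation:
Step 1: interval [0/1, 1/1), width = 1/1 - 0/1 = 1/1
  'a': [0/1 + 1/1*0/1, 0/1 + 1/1*1/5) = [0/1, 1/5)
  'f': [0/1 + 1/1*1/5, 0/1 + 1/1*4/5) = [1/5, 4/5)
  'e': [0/1 + 1/1*4/5, 0/1 + 1/1*1/1) = [4/5, 1/1) <- contains code 9/10
  emit 'e', narrow to [4/5, 1/1)
Step 2: interval [4/5, 1/1), width = 1/1 - 4/5 = 1/5
  'a': [4/5 + 1/5*0/1, 4/5 + 1/5*1/5) = [4/5, 21/25)
  'f': [4/5 + 1/5*1/5, 4/5 + 1/5*4/5) = [21/25, 24/25) <- contains code 9/10
  'e': [4/5 + 1/5*4/5, 4/5 + 1/5*1/1) = [24/25, 1/1)
  emit 'f', narrow to [21/25, 24/25)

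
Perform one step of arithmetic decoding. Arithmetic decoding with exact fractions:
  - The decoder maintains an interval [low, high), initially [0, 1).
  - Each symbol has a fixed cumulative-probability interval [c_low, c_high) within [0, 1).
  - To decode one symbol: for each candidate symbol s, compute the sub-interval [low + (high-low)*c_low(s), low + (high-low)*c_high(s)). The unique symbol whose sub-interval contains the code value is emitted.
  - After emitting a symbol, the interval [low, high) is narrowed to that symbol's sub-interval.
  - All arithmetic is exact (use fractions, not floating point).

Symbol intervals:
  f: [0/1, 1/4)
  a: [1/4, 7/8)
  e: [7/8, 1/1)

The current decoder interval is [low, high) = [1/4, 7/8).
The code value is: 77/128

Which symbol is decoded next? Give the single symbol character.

Answer: a

Derivation:
Interval width = high − low = 7/8 − 1/4 = 5/8
Scaled code = (code − low) / width = (77/128 − 1/4) / 5/8 = 9/16
  f: [0/1, 1/4) 
  a: [1/4, 7/8) ← scaled code falls here ✓
  e: [7/8, 1/1) 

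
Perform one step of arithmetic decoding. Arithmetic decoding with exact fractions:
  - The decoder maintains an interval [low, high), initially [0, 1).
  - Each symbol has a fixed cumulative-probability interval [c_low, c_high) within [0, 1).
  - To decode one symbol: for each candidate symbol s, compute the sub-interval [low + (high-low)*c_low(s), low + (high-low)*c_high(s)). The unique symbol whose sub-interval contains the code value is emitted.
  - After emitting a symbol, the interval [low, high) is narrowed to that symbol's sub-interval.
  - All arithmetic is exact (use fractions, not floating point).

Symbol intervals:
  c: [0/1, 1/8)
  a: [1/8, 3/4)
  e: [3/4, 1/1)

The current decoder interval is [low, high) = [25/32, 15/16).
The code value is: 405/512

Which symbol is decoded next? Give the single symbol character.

Answer: c

Derivation:
Interval width = high − low = 15/16 − 25/32 = 5/32
Scaled code = (code − low) / width = (405/512 − 25/32) / 5/32 = 1/16
  c: [0/1, 1/8) ← scaled code falls here ✓
  a: [1/8, 3/4) 
  e: [3/4, 1/1) 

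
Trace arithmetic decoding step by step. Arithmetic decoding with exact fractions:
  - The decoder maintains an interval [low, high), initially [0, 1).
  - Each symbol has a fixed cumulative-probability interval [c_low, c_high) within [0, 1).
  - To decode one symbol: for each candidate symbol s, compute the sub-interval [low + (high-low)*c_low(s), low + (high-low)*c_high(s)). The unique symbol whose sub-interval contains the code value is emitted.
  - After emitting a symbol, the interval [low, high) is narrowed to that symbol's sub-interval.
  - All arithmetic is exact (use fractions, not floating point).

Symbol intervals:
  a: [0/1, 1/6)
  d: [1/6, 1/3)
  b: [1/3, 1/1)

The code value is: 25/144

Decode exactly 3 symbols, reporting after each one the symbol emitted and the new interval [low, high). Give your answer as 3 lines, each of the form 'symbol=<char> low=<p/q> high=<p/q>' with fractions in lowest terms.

Step 1: interval [0/1, 1/1), width = 1/1 - 0/1 = 1/1
  'a': [0/1 + 1/1*0/1, 0/1 + 1/1*1/6) = [0/1, 1/6)
  'd': [0/1 + 1/1*1/6, 0/1 + 1/1*1/3) = [1/6, 1/3) <- contains code 25/144
  'b': [0/1 + 1/1*1/3, 0/1 + 1/1*1/1) = [1/3, 1/1)
  emit 'd', narrow to [1/6, 1/3)
Step 2: interval [1/6, 1/3), width = 1/3 - 1/6 = 1/6
  'a': [1/6 + 1/6*0/1, 1/6 + 1/6*1/6) = [1/6, 7/36) <- contains code 25/144
  'd': [1/6 + 1/6*1/6, 1/6 + 1/6*1/3) = [7/36, 2/9)
  'b': [1/6 + 1/6*1/3, 1/6 + 1/6*1/1) = [2/9, 1/3)
  emit 'a', narrow to [1/6, 7/36)
Step 3: interval [1/6, 7/36), width = 7/36 - 1/6 = 1/36
  'a': [1/6 + 1/36*0/1, 1/6 + 1/36*1/6) = [1/6, 37/216)
  'd': [1/6 + 1/36*1/6, 1/6 + 1/36*1/3) = [37/216, 19/108) <- contains code 25/144
  'b': [1/6 + 1/36*1/3, 1/6 + 1/36*1/1) = [19/108, 7/36)
  emit 'd', narrow to [37/216, 19/108)

Answer: symbol=d low=1/6 high=1/3
symbol=a low=1/6 high=7/36
symbol=d low=37/216 high=19/108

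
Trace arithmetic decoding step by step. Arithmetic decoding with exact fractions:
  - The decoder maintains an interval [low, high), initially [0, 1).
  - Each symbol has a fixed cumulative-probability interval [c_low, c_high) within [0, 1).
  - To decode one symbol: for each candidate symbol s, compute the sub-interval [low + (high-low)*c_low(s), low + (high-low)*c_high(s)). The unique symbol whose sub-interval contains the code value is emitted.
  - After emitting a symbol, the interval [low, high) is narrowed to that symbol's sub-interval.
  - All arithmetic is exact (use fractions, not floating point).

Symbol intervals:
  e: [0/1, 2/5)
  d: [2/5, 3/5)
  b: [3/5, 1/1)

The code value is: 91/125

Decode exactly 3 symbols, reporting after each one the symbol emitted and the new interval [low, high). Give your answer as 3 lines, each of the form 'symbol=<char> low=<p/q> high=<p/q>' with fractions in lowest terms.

Answer: symbol=b low=3/5 high=1/1
symbol=e low=3/5 high=19/25
symbol=b low=87/125 high=19/25

Derivation:
Step 1: interval [0/1, 1/1), width = 1/1 - 0/1 = 1/1
  'e': [0/1 + 1/1*0/1, 0/1 + 1/1*2/5) = [0/1, 2/5)
  'd': [0/1 + 1/1*2/5, 0/1 + 1/1*3/5) = [2/5, 3/5)
  'b': [0/1 + 1/1*3/5, 0/1 + 1/1*1/1) = [3/5, 1/1) <- contains code 91/125
  emit 'b', narrow to [3/5, 1/1)
Step 2: interval [3/5, 1/1), width = 1/1 - 3/5 = 2/5
  'e': [3/5 + 2/5*0/1, 3/5 + 2/5*2/5) = [3/5, 19/25) <- contains code 91/125
  'd': [3/5 + 2/5*2/5, 3/5 + 2/5*3/5) = [19/25, 21/25)
  'b': [3/5 + 2/5*3/5, 3/5 + 2/5*1/1) = [21/25, 1/1)
  emit 'e', narrow to [3/5, 19/25)
Step 3: interval [3/5, 19/25), width = 19/25 - 3/5 = 4/25
  'e': [3/5 + 4/25*0/1, 3/5 + 4/25*2/5) = [3/5, 83/125)
  'd': [3/5 + 4/25*2/5, 3/5 + 4/25*3/5) = [83/125, 87/125)
  'b': [3/5 + 4/25*3/5, 3/5 + 4/25*1/1) = [87/125, 19/25) <- contains code 91/125
  emit 'b', narrow to [87/125, 19/25)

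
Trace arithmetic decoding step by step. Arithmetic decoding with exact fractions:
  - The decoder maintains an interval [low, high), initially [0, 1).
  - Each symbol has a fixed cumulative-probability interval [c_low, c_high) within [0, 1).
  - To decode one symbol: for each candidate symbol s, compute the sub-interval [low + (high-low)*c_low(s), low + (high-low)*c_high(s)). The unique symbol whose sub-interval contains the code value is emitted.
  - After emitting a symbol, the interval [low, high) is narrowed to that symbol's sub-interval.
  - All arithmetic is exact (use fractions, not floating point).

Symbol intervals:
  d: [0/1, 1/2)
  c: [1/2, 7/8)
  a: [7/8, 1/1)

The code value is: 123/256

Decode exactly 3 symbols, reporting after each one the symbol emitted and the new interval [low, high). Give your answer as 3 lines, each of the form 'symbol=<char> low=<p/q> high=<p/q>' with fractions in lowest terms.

Answer: symbol=d low=0/1 high=1/2
symbol=a low=7/16 high=1/2
symbol=c low=15/32 high=63/128

Derivation:
Step 1: interval [0/1, 1/1), width = 1/1 - 0/1 = 1/1
  'd': [0/1 + 1/1*0/1, 0/1 + 1/1*1/2) = [0/1, 1/2) <- contains code 123/256
  'c': [0/1 + 1/1*1/2, 0/1 + 1/1*7/8) = [1/2, 7/8)
  'a': [0/1 + 1/1*7/8, 0/1 + 1/1*1/1) = [7/8, 1/1)
  emit 'd', narrow to [0/1, 1/2)
Step 2: interval [0/1, 1/2), width = 1/2 - 0/1 = 1/2
  'd': [0/1 + 1/2*0/1, 0/1 + 1/2*1/2) = [0/1, 1/4)
  'c': [0/1 + 1/2*1/2, 0/1 + 1/2*7/8) = [1/4, 7/16)
  'a': [0/1 + 1/2*7/8, 0/1 + 1/2*1/1) = [7/16, 1/2) <- contains code 123/256
  emit 'a', narrow to [7/16, 1/2)
Step 3: interval [7/16, 1/2), width = 1/2 - 7/16 = 1/16
  'd': [7/16 + 1/16*0/1, 7/16 + 1/16*1/2) = [7/16, 15/32)
  'c': [7/16 + 1/16*1/2, 7/16 + 1/16*7/8) = [15/32, 63/128) <- contains code 123/256
  'a': [7/16 + 1/16*7/8, 7/16 + 1/16*1/1) = [63/128, 1/2)
  emit 'c', narrow to [15/32, 63/128)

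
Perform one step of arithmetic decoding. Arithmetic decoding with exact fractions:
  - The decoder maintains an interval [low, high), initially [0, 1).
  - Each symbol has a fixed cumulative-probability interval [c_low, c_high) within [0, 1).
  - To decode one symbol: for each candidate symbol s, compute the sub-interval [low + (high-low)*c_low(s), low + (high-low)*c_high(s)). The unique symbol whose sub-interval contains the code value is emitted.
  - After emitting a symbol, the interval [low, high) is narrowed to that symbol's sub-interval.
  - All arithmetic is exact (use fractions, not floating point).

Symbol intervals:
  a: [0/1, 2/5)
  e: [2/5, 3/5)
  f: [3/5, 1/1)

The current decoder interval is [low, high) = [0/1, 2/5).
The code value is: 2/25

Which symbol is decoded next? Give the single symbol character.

Answer: a

Derivation:
Interval width = high − low = 2/5 − 0/1 = 2/5
Scaled code = (code − low) / width = (2/25 − 0/1) / 2/5 = 1/5
  a: [0/1, 2/5) ← scaled code falls here ✓
  e: [2/5, 3/5) 
  f: [3/5, 1/1) 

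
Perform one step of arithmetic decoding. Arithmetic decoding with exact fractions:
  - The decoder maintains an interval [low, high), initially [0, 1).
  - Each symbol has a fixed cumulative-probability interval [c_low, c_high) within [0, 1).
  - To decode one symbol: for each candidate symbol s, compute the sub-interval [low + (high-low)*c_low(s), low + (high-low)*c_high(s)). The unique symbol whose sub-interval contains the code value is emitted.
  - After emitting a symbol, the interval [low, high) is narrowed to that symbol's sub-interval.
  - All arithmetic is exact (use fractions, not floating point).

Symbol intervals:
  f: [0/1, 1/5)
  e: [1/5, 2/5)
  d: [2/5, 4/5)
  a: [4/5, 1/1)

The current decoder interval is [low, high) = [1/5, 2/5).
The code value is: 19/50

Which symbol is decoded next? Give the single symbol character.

Interval width = high − low = 2/5 − 1/5 = 1/5
Scaled code = (code − low) / width = (19/50 − 1/5) / 1/5 = 9/10
  f: [0/1, 1/5) 
  e: [1/5, 2/5) 
  d: [2/5, 4/5) 
  a: [4/5, 1/1) ← scaled code falls here ✓

Answer: a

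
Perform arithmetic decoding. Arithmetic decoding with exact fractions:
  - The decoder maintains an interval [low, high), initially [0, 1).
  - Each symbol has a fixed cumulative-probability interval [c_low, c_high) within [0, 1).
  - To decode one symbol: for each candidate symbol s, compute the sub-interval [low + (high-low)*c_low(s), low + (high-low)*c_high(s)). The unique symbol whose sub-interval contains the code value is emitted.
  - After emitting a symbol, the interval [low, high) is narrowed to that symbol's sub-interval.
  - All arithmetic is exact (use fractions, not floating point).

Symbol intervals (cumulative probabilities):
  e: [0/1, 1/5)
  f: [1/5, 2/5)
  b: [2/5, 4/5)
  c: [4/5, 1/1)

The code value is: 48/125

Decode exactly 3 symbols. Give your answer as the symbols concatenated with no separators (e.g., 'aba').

Answer: fcb

Derivation:
Step 1: interval [0/1, 1/1), width = 1/1 - 0/1 = 1/1
  'e': [0/1 + 1/1*0/1, 0/1 + 1/1*1/5) = [0/1, 1/5)
  'f': [0/1 + 1/1*1/5, 0/1 + 1/1*2/5) = [1/5, 2/5) <- contains code 48/125
  'b': [0/1 + 1/1*2/5, 0/1 + 1/1*4/5) = [2/5, 4/5)
  'c': [0/1 + 1/1*4/5, 0/1 + 1/1*1/1) = [4/5, 1/1)
  emit 'f', narrow to [1/5, 2/5)
Step 2: interval [1/5, 2/5), width = 2/5 - 1/5 = 1/5
  'e': [1/5 + 1/5*0/1, 1/5 + 1/5*1/5) = [1/5, 6/25)
  'f': [1/5 + 1/5*1/5, 1/5 + 1/5*2/5) = [6/25, 7/25)
  'b': [1/5 + 1/5*2/5, 1/5 + 1/5*4/5) = [7/25, 9/25)
  'c': [1/5 + 1/5*4/5, 1/5 + 1/5*1/1) = [9/25, 2/5) <- contains code 48/125
  emit 'c', narrow to [9/25, 2/5)
Step 3: interval [9/25, 2/5), width = 2/5 - 9/25 = 1/25
  'e': [9/25 + 1/25*0/1, 9/25 + 1/25*1/5) = [9/25, 46/125)
  'f': [9/25 + 1/25*1/5, 9/25 + 1/25*2/5) = [46/125, 47/125)
  'b': [9/25 + 1/25*2/5, 9/25 + 1/25*4/5) = [47/125, 49/125) <- contains code 48/125
  'c': [9/25 + 1/25*4/5, 9/25 + 1/25*1/1) = [49/125, 2/5)
  emit 'b', narrow to [47/125, 49/125)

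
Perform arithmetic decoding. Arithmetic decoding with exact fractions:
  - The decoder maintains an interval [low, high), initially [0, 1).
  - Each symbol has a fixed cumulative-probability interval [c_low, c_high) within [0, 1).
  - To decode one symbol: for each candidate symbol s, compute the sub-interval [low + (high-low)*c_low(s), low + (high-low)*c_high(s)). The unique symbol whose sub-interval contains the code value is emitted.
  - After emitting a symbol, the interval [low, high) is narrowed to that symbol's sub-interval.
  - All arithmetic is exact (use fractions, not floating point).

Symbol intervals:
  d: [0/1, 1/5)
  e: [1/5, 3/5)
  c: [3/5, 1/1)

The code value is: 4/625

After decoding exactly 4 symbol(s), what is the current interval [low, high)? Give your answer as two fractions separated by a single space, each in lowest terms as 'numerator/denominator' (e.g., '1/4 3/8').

Answer: 3/625 1/125

Derivation:
Step 1: interval [0/1, 1/1), width = 1/1 - 0/1 = 1/1
  'd': [0/1 + 1/1*0/1, 0/1 + 1/1*1/5) = [0/1, 1/5) <- contains code 4/625
  'e': [0/1 + 1/1*1/5, 0/1 + 1/1*3/5) = [1/5, 3/5)
  'c': [0/1 + 1/1*3/5, 0/1 + 1/1*1/1) = [3/5, 1/1)
  emit 'd', narrow to [0/1, 1/5)
Step 2: interval [0/1, 1/5), width = 1/5 - 0/1 = 1/5
  'd': [0/1 + 1/5*0/1, 0/1 + 1/5*1/5) = [0/1, 1/25) <- contains code 4/625
  'e': [0/1 + 1/5*1/5, 0/1 + 1/5*3/5) = [1/25, 3/25)
  'c': [0/1 + 1/5*3/5, 0/1 + 1/5*1/1) = [3/25, 1/5)
  emit 'd', narrow to [0/1, 1/25)
Step 3: interval [0/1, 1/25), width = 1/25 - 0/1 = 1/25
  'd': [0/1 + 1/25*0/1, 0/1 + 1/25*1/5) = [0/1, 1/125) <- contains code 4/625
  'e': [0/1 + 1/25*1/5, 0/1 + 1/25*3/5) = [1/125, 3/125)
  'c': [0/1 + 1/25*3/5, 0/1 + 1/25*1/1) = [3/125, 1/25)
  emit 'd', narrow to [0/1, 1/125)
Step 4: interval [0/1, 1/125), width = 1/125 - 0/1 = 1/125
  'd': [0/1 + 1/125*0/1, 0/1 + 1/125*1/5) = [0/1, 1/625)
  'e': [0/1 + 1/125*1/5, 0/1 + 1/125*3/5) = [1/625, 3/625)
  'c': [0/1 + 1/125*3/5, 0/1 + 1/125*1/1) = [3/625, 1/125) <- contains code 4/625
  emit 'c', narrow to [3/625, 1/125)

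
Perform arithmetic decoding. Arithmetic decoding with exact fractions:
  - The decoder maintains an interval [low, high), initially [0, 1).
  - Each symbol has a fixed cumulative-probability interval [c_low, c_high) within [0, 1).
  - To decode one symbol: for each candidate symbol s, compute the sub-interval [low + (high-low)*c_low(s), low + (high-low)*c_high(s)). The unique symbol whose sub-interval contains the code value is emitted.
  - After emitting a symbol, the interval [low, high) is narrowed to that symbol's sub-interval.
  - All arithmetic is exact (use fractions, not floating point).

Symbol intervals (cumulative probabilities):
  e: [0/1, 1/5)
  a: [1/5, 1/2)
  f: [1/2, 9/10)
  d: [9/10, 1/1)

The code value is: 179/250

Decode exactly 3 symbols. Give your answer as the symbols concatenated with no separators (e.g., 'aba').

Answer: ffe

Derivation:
Step 1: interval [0/1, 1/1), width = 1/1 - 0/1 = 1/1
  'e': [0/1 + 1/1*0/1, 0/1 + 1/1*1/5) = [0/1, 1/5)
  'a': [0/1 + 1/1*1/5, 0/1 + 1/1*1/2) = [1/5, 1/2)
  'f': [0/1 + 1/1*1/2, 0/1 + 1/1*9/10) = [1/2, 9/10) <- contains code 179/250
  'd': [0/1 + 1/1*9/10, 0/1 + 1/1*1/1) = [9/10, 1/1)
  emit 'f', narrow to [1/2, 9/10)
Step 2: interval [1/2, 9/10), width = 9/10 - 1/2 = 2/5
  'e': [1/2 + 2/5*0/1, 1/2 + 2/5*1/5) = [1/2, 29/50)
  'a': [1/2 + 2/5*1/5, 1/2 + 2/5*1/2) = [29/50, 7/10)
  'f': [1/2 + 2/5*1/2, 1/2 + 2/5*9/10) = [7/10, 43/50) <- contains code 179/250
  'd': [1/2 + 2/5*9/10, 1/2 + 2/5*1/1) = [43/50, 9/10)
  emit 'f', narrow to [7/10, 43/50)
Step 3: interval [7/10, 43/50), width = 43/50 - 7/10 = 4/25
  'e': [7/10 + 4/25*0/1, 7/10 + 4/25*1/5) = [7/10, 183/250) <- contains code 179/250
  'a': [7/10 + 4/25*1/5, 7/10 + 4/25*1/2) = [183/250, 39/50)
  'f': [7/10 + 4/25*1/2, 7/10 + 4/25*9/10) = [39/50, 211/250)
  'd': [7/10 + 4/25*9/10, 7/10 + 4/25*1/1) = [211/250, 43/50)
  emit 'e', narrow to [7/10, 183/250)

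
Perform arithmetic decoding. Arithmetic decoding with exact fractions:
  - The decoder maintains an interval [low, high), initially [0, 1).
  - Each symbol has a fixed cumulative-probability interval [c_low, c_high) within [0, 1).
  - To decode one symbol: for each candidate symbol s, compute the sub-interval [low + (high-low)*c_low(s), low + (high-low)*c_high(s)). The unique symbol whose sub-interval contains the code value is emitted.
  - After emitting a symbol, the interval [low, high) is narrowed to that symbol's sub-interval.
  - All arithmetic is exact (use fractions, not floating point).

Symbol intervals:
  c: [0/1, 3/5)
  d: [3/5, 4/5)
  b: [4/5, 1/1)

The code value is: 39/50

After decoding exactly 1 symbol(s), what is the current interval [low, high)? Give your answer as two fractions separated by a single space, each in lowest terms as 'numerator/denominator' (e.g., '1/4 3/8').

Answer: 3/5 4/5

Derivation:
Step 1: interval [0/1, 1/1), width = 1/1 - 0/1 = 1/1
  'c': [0/1 + 1/1*0/1, 0/1 + 1/1*3/5) = [0/1, 3/5)
  'd': [0/1 + 1/1*3/5, 0/1 + 1/1*4/5) = [3/5, 4/5) <- contains code 39/50
  'b': [0/1 + 1/1*4/5, 0/1 + 1/1*1/1) = [4/5, 1/1)
  emit 'd', narrow to [3/5, 4/5)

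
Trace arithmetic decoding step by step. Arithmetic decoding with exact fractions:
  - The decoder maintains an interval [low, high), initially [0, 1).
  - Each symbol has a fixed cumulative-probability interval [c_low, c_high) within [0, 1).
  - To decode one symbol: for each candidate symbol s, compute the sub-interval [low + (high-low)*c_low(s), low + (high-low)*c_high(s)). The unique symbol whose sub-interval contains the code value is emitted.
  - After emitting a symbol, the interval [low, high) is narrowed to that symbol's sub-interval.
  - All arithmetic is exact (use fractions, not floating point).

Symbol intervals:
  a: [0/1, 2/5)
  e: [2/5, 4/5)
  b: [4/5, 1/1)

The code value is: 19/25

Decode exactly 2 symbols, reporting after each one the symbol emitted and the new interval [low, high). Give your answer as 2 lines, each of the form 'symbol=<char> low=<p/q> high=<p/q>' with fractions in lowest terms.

Step 1: interval [0/1, 1/1), width = 1/1 - 0/1 = 1/1
  'a': [0/1 + 1/1*0/1, 0/1 + 1/1*2/5) = [0/1, 2/5)
  'e': [0/1 + 1/1*2/5, 0/1 + 1/1*4/5) = [2/5, 4/5) <- contains code 19/25
  'b': [0/1 + 1/1*4/5, 0/1 + 1/1*1/1) = [4/5, 1/1)
  emit 'e', narrow to [2/5, 4/5)
Step 2: interval [2/5, 4/5), width = 4/5 - 2/5 = 2/5
  'a': [2/5 + 2/5*0/1, 2/5 + 2/5*2/5) = [2/5, 14/25)
  'e': [2/5 + 2/5*2/5, 2/5 + 2/5*4/5) = [14/25, 18/25)
  'b': [2/5 + 2/5*4/5, 2/5 + 2/5*1/1) = [18/25, 4/5) <- contains code 19/25
  emit 'b', narrow to [18/25, 4/5)

Answer: symbol=e low=2/5 high=4/5
symbol=b low=18/25 high=4/5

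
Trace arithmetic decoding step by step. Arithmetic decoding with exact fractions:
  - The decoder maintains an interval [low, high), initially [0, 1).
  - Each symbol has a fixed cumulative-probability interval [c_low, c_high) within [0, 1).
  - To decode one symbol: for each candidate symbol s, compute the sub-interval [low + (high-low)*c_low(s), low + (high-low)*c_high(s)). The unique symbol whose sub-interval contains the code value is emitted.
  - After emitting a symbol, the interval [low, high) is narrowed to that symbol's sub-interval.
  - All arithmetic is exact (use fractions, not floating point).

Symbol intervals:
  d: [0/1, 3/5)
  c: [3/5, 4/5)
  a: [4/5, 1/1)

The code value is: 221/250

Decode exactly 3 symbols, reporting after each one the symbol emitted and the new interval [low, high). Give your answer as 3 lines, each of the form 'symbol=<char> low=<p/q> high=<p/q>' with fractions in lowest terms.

Step 1: interval [0/1, 1/1), width = 1/1 - 0/1 = 1/1
  'd': [0/1 + 1/1*0/1, 0/1 + 1/1*3/5) = [0/1, 3/5)
  'c': [0/1 + 1/1*3/5, 0/1 + 1/1*4/5) = [3/5, 4/5)
  'a': [0/1 + 1/1*4/5, 0/1 + 1/1*1/1) = [4/5, 1/1) <- contains code 221/250
  emit 'a', narrow to [4/5, 1/1)
Step 2: interval [4/5, 1/1), width = 1/1 - 4/5 = 1/5
  'd': [4/5 + 1/5*0/1, 4/5 + 1/5*3/5) = [4/5, 23/25) <- contains code 221/250
  'c': [4/5 + 1/5*3/5, 4/5 + 1/5*4/5) = [23/25, 24/25)
  'a': [4/5 + 1/5*4/5, 4/5 + 1/5*1/1) = [24/25, 1/1)
  emit 'd', narrow to [4/5, 23/25)
Step 3: interval [4/5, 23/25), width = 23/25 - 4/5 = 3/25
  'd': [4/5 + 3/25*0/1, 4/5 + 3/25*3/5) = [4/5, 109/125)
  'c': [4/5 + 3/25*3/5, 4/5 + 3/25*4/5) = [109/125, 112/125) <- contains code 221/250
  'a': [4/5 + 3/25*4/5, 4/5 + 3/25*1/1) = [112/125, 23/25)
  emit 'c', narrow to [109/125, 112/125)

Answer: symbol=a low=4/5 high=1/1
symbol=d low=4/5 high=23/25
symbol=c low=109/125 high=112/125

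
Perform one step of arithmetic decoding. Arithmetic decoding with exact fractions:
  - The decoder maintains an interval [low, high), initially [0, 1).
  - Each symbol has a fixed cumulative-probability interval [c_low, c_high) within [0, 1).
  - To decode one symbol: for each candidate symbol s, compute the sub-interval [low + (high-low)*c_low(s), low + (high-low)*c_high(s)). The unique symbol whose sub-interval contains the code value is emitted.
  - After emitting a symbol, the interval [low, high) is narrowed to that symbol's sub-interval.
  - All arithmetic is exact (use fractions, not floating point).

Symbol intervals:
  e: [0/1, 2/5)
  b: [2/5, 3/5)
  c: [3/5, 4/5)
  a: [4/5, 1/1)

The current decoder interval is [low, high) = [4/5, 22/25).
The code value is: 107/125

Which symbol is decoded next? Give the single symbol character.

Answer: c

Derivation:
Interval width = high − low = 22/25 − 4/5 = 2/25
Scaled code = (code − low) / width = (107/125 − 4/5) / 2/25 = 7/10
  e: [0/1, 2/5) 
  b: [2/5, 3/5) 
  c: [3/5, 4/5) ← scaled code falls here ✓
  a: [4/5, 1/1) 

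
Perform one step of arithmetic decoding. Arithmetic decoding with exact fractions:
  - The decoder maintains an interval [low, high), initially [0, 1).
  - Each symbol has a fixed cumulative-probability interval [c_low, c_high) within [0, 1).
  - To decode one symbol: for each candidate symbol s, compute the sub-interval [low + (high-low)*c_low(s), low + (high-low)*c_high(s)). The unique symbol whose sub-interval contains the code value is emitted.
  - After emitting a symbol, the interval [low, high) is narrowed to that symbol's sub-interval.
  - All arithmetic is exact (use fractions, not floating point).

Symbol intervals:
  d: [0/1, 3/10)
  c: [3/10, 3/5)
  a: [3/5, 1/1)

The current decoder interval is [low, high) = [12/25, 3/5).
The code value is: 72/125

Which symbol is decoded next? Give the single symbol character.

Answer: a

Derivation:
Interval width = high − low = 3/5 − 12/25 = 3/25
Scaled code = (code − low) / width = (72/125 − 12/25) / 3/25 = 4/5
  d: [0/1, 3/10) 
  c: [3/10, 3/5) 
  a: [3/5, 1/1) ← scaled code falls here ✓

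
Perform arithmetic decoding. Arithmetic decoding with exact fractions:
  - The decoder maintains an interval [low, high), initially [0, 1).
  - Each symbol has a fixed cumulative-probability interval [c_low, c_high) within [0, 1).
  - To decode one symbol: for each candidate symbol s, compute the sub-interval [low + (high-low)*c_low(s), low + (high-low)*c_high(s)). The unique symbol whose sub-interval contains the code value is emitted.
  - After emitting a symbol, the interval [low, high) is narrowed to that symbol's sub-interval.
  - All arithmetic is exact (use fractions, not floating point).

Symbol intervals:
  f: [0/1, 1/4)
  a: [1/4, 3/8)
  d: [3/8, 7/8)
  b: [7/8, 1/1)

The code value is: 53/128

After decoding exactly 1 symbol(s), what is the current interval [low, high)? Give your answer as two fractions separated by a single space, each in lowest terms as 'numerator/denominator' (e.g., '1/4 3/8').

Answer: 3/8 7/8

Derivation:
Step 1: interval [0/1, 1/1), width = 1/1 - 0/1 = 1/1
  'f': [0/1 + 1/1*0/1, 0/1 + 1/1*1/4) = [0/1, 1/4)
  'a': [0/1 + 1/1*1/4, 0/1 + 1/1*3/8) = [1/4, 3/8)
  'd': [0/1 + 1/1*3/8, 0/1 + 1/1*7/8) = [3/8, 7/8) <- contains code 53/128
  'b': [0/1 + 1/1*7/8, 0/1 + 1/1*1/1) = [7/8, 1/1)
  emit 'd', narrow to [3/8, 7/8)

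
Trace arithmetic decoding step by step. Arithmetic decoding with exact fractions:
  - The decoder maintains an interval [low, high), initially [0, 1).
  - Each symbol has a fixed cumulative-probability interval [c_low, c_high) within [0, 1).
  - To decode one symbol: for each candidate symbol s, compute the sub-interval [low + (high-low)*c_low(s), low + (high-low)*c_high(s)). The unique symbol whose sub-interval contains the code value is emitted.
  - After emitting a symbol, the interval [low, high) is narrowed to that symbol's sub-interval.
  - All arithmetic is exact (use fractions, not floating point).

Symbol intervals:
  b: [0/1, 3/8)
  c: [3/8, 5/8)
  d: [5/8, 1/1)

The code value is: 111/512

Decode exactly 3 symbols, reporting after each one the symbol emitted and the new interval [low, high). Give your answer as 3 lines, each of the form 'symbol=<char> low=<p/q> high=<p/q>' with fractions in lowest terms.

Step 1: interval [0/1, 1/1), width = 1/1 - 0/1 = 1/1
  'b': [0/1 + 1/1*0/1, 0/1 + 1/1*3/8) = [0/1, 3/8) <- contains code 111/512
  'c': [0/1 + 1/1*3/8, 0/1 + 1/1*5/8) = [3/8, 5/8)
  'd': [0/1 + 1/1*5/8, 0/1 + 1/1*1/1) = [5/8, 1/1)
  emit 'b', narrow to [0/1, 3/8)
Step 2: interval [0/1, 3/8), width = 3/8 - 0/1 = 3/8
  'b': [0/1 + 3/8*0/1, 0/1 + 3/8*3/8) = [0/1, 9/64)
  'c': [0/1 + 3/8*3/8, 0/1 + 3/8*5/8) = [9/64, 15/64) <- contains code 111/512
  'd': [0/1 + 3/8*5/8, 0/1 + 3/8*1/1) = [15/64, 3/8)
  emit 'c', narrow to [9/64, 15/64)
Step 3: interval [9/64, 15/64), width = 15/64 - 9/64 = 3/32
  'b': [9/64 + 3/32*0/1, 9/64 + 3/32*3/8) = [9/64, 45/256)
  'c': [9/64 + 3/32*3/8, 9/64 + 3/32*5/8) = [45/256, 51/256)
  'd': [9/64 + 3/32*5/8, 9/64 + 3/32*1/1) = [51/256, 15/64) <- contains code 111/512
  emit 'd', narrow to [51/256, 15/64)

Answer: symbol=b low=0/1 high=3/8
symbol=c low=9/64 high=15/64
symbol=d low=51/256 high=15/64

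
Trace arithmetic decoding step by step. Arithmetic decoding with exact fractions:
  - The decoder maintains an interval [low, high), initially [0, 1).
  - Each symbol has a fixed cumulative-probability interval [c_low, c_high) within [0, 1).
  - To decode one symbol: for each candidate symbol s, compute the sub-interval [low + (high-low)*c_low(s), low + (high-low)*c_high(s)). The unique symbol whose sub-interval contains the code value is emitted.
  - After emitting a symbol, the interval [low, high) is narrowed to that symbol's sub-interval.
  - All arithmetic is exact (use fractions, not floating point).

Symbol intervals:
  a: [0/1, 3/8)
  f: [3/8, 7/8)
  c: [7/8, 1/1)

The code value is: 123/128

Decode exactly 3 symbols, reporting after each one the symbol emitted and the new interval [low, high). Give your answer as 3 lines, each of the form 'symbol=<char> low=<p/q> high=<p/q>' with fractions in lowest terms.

Answer: symbol=c low=7/8 high=1/1
symbol=f low=59/64 high=63/64
symbol=f low=121/128 high=125/128

Derivation:
Step 1: interval [0/1, 1/1), width = 1/1 - 0/1 = 1/1
  'a': [0/1 + 1/1*0/1, 0/1 + 1/1*3/8) = [0/1, 3/8)
  'f': [0/1 + 1/1*3/8, 0/1 + 1/1*7/8) = [3/8, 7/8)
  'c': [0/1 + 1/1*7/8, 0/1 + 1/1*1/1) = [7/8, 1/1) <- contains code 123/128
  emit 'c', narrow to [7/8, 1/1)
Step 2: interval [7/8, 1/1), width = 1/1 - 7/8 = 1/8
  'a': [7/8 + 1/8*0/1, 7/8 + 1/8*3/8) = [7/8, 59/64)
  'f': [7/8 + 1/8*3/8, 7/8 + 1/8*7/8) = [59/64, 63/64) <- contains code 123/128
  'c': [7/8 + 1/8*7/8, 7/8 + 1/8*1/1) = [63/64, 1/1)
  emit 'f', narrow to [59/64, 63/64)
Step 3: interval [59/64, 63/64), width = 63/64 - 59/64 = 1/16
  'a': [59/64 + 1/16*0/1, 59/64 + 1/16*3/8) = [59/64, 121/128)
  'f': [59/64 + 1/16*3/8, 59/64 + 1/16*7/8) = [121/128, 125/128) <- contains code 123/128
  'c': [59/64 + 1/16*7/8, 59/64 + 1/16*1/1) = [125/128, 63/64)
  emit 'f', narrow to [121/128, 125/128)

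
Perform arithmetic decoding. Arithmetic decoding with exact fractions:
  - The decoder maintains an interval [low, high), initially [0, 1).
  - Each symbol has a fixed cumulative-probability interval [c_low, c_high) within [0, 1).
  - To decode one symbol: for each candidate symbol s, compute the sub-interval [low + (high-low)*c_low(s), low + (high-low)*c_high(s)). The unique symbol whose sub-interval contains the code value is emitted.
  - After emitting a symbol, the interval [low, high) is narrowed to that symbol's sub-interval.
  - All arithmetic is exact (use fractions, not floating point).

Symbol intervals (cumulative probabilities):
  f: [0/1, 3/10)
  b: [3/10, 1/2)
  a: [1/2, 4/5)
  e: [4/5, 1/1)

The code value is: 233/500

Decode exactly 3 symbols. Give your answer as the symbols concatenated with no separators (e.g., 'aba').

Answer: bef

Derivation:
Step 1: interval [0/1, 1/1), width = 1/1 - 0/1 = 1/1
  'f': [0/1 + 1/1*0/1, 0/1 + 1/1*3/10) = [0/1, 3/10)
  'b': [0/1 + 1/1*3/10, 0/1 + 1/1*1/2) = [3/10, 1/2) <- contains code 233/500
  'a': [0/1 + 1/1*1/2, 0/1 + 1/1*4/5) = [1/2, 4/5)
  'e': [0/1 + 1/1*4/5, 0/1 + 1/1*1/1) = [4/5, 1/1)
  emit 'b', narrow to [3/10, 1/2)
Step 2: interval [3/10, 1/2), width = 1/2 - 3/10 = 1/5
  'f': [3/10 + 1/5*0/1, 3/10 + 1/5*3/10) = [3/10, 9/25)
  'b': [3/10 + 1/5*3/10, 3/10 + 1/5*1/2) = [9/25, 2/5)
  'a': [3/10 + 1/5*1/2, 3/10 + 1/5*4/5) = [2/5, 23/50)
  'e': [3/10 + 1/5*4/5, 3/10 + 1/5*1/1) = [23/50, 1/2) <- contains code 233/500
  emit 'e', narrow to [23/50, 1/2)
Step 3: interval [23/50, 1/2), width = 1/2 - 23/50 = 1/25
  'f': [23/50 + 1/25*0/1, 23/50 + 1/25*3/10) = [23/50, 59/125) <- contains code 233/500
  'b': [23/50 + 1/25*3/10, 23/50 + 1/25*1/2) = [59/125, 12/25)
  'a': [23/50 + 1/25*1/2, 23/50 + 1/25*4/5) = [12/25, 123/250)
  'e': [23/50 + 1/25*4/5, 23/50 + 1/25*1/1) = [123/250, 1/2)
  emit 'f', narrow to [23/50, 59/125)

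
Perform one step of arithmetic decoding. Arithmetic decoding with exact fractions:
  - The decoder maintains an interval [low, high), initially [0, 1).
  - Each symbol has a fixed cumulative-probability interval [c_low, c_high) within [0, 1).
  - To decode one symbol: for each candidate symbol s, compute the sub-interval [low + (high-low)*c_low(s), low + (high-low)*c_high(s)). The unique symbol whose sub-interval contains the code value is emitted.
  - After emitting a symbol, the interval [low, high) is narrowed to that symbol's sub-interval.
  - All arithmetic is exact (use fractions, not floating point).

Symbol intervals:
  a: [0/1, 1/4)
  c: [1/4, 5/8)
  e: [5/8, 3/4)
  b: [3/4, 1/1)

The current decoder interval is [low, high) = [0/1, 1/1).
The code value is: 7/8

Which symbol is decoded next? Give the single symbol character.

Answer: b

Derivation:
Interval width = high − low = 1/1 − 0/1 = 1/1
Scaled code = (code − low) / width = (7/8 − 0/1) / 1/1 = 7/8
  a: [0/1, 1/4) 
  c: [1/4, 5/8) 
  e: [5/8, 3/4) 
  b: [3/4, 1/1) ← scaled code falls here ✓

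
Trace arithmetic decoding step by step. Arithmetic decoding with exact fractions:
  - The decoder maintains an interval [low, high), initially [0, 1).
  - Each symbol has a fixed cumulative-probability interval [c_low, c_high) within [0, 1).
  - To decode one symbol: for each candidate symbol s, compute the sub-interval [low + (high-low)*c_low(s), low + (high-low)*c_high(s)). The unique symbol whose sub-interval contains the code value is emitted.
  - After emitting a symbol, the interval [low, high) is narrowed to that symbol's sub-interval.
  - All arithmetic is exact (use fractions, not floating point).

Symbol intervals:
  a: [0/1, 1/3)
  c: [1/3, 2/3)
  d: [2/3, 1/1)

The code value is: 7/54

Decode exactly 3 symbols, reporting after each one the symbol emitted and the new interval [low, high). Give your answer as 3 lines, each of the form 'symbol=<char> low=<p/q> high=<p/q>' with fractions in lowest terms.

Answer: symbol=a low=0/1 high=1/3
symbol=c low=1/9 high=2/9
symbol=a low=1/9 high=4/27

Derivation:
Step 1: interval [0/1, 1/1), width = 1/1 - 0/1 = 1/1
  'a': [0/1 + 1/1*0/1, 0/1 + 1/1*1/3) = [0/1, 1/3) <- contains code 7/54
  'c': [0/1 + 1/1*1/3, 0/1 + 1/1*2/3) = [1/3, 2/3)
  'd': [0/1 + 1/1*2/3, 0/1 + 1/1*1/1) = [2/3, 1/1)
  emit 'a', narrow to [0/1, 1/3)
Step 2: interval [0/1, 1/3), width = 1/3 - 0/1 = 1/3
  'a': [0/1 + 1/3*0/1, 0/1 + 1/3*1/3) = [0/1, 1/9)
  'c': [0/1 + 1/3*1/3, 0/1 + 1/3*2/3) = [1/9, 2/9) <- contains code 7/54
  'd': [0/1 + 1/3*2/3, 0/1 + 1/3*1/1) = [2/9, 1/3)
  emit 'c', narrow to [1/9, 2/9)
Step 3: interval [1/9, 2/9), width = 2/9 - 1/9 = 1/9
  'a': [1/9 + 1/9*0/1, 1/9 + 1/9*1/3) = [1/9, 4/27) <- contains code 7/54
  'c': [1/9 + 1/9*1/3, 1/9 + 1/9*2/3) = [4/27, 5/27)
  'd': [1/9 + 1/9*2/3, 1/9 + 1/9*1/1) = [5/27, 2/9)
  emit 'a', narrow to [1/9, 4/27)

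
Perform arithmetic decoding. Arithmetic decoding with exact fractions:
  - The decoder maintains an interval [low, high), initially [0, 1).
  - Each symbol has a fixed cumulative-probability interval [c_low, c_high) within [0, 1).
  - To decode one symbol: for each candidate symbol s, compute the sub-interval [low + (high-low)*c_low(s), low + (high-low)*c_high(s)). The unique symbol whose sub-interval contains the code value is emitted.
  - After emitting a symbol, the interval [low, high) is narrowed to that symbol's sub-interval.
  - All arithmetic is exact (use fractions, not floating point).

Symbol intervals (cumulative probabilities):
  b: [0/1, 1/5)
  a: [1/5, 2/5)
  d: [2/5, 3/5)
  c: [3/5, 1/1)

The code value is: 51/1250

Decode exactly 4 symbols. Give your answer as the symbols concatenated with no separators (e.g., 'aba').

Answer: babb

Derivation:
Step 1: interval [0/1, 1/1), width = 1/1 - 0/1 = 1/1
  'b': [0/1 + 1/1*0/1, 0/1 + 1/1*1/5) = [0/1, 1/5) <- contains code 51/1250
  'a': [0/1 + 1/1*1/5, 0/1 + 1/1*2/5) = [1/5, 2/5)
  'd': [0/1 + 1/1*2/5, 0/1 + 1/1*3/5) = [2/5, 3/5)
  'c': [0/1 + 1/1*3/5, 0/1 + 1/1*1/1) = [3/5, 1/1)
  emit 'b', narrow to [0/1, 1/5)
Step 2: interval [0/1, 1/5), width = 1/5 - 0/1 = 1/5
  'b': [0/1 + 1/5*0/1, 0/1 + 1/5*1/5) = [0/1, 1/25)
  'a': [0/1 + 1/5*1/5, 0/1 + 1/5*2/5) = [1/25, 2/25) <- contains code 51/1250
  'd': [0/1 + 1/5*2/5, 0/1 + 1/5*3/5) = [2/25, 3/25)
  'c': [0/1 + 1/5*3/5, 0/1 + 1/5*1/1) = [3/25, 1/5)
  emit 'a', narrow to [1/25, 2/25)
Step 3: interval [1/25, 2/25), width = 2/25 - 1/25 = 1/25
  'b': [1/25 + 1/25*0/1, 1/25 + 1/25*1/5) = [1/25, 6/125) <- contains code 51/1250
  'a': [1/25 + 1/25*1/5, 1/25 + 1/25*2/5) = [6/125, 7/125)
  'd': [1/25 + 1/25*2/5, 1/25 + 1/25*3/5) = [7/125, 8/125)
  'c': [1/25 + 1/25*3/5, 1/25 + 1/25*1/1) = [8/125, 2/25)
  emit 'b', narrow to [1/25, 6/125)
Step 4: interval [1/25, 6/125), width = 6/125 - 1/25 = 1/125
  'b': [1/25 + 1/125*0/1, 1/25 + 1/125*1/5) = [1/25, 26/625) <- contains code 51/1250
  'a': [1/25 + 1/125*1/5, 1/25 + 1/125*2/5) = [26/625, 27/625)
  'd': [1/25 + 1/125*2/5, 1/25 + 1/125*3/5) = [27/625, 28/625)
  'c': [1/25 + 1/125*3/5, 1/25 + 1/125*1/1) = [28/625, 6/125)
  emit 'b', narrow to [1/25, 26/625)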